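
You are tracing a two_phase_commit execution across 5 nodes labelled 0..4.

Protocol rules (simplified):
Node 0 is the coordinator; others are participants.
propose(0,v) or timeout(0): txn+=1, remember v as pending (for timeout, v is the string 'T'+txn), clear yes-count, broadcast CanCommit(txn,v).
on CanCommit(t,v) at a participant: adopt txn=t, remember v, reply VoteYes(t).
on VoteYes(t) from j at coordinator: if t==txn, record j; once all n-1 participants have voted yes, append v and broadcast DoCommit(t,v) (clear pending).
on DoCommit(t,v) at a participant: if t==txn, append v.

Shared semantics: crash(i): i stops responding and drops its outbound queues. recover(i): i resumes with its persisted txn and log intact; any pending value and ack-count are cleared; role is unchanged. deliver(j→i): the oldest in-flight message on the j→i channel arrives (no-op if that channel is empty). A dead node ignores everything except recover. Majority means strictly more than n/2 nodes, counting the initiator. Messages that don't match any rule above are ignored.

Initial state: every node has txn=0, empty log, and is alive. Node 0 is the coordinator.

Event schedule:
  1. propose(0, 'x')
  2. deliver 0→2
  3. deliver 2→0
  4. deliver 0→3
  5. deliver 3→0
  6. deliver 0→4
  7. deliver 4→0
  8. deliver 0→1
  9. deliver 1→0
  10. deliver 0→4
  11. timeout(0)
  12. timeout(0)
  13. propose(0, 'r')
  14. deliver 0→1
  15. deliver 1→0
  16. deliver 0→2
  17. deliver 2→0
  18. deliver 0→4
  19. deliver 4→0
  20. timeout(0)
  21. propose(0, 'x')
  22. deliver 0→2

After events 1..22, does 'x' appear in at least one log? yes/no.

1. propose(0,'x'):  <0:coor t1 ->
2. deliver 0→2:  <2:part t1 ->
3. deliver 2→0:  nop
4. deliver 0→3:  <3:part t1 ->
5. deliver 3→0:  nop
6. deliver 0→4:  <4:part t1 ->
7. deliver 4→0:  nop
8. deliver 0→1:  <1:part t1 ->
9. deliver 1→0:  <0:coor t1 x>
10. deliver 0→4:  <4:part t1 x>
11. timeout(0):  <0:coor t2 x>
12. timeout(0):  <0:coor t3 x>
13. propose(0,'r'):  <0:coor t4 x>
14. deliver 0→1:  <1:part t1 x>
15. deliver 1→0:  nop
16. deliver 0→2:  <2:part t1 x>
17. deliver 2→0:  nop
18. deliver 0→4:  <4:part t2 x>
19. deliver 4→0:  nop
20. timeout(0):  <0:coor t5 x>
21. propose(0,'x'):  <0:coor t6 x>
22. deliver 0→2:  <2:part t2 x>

yes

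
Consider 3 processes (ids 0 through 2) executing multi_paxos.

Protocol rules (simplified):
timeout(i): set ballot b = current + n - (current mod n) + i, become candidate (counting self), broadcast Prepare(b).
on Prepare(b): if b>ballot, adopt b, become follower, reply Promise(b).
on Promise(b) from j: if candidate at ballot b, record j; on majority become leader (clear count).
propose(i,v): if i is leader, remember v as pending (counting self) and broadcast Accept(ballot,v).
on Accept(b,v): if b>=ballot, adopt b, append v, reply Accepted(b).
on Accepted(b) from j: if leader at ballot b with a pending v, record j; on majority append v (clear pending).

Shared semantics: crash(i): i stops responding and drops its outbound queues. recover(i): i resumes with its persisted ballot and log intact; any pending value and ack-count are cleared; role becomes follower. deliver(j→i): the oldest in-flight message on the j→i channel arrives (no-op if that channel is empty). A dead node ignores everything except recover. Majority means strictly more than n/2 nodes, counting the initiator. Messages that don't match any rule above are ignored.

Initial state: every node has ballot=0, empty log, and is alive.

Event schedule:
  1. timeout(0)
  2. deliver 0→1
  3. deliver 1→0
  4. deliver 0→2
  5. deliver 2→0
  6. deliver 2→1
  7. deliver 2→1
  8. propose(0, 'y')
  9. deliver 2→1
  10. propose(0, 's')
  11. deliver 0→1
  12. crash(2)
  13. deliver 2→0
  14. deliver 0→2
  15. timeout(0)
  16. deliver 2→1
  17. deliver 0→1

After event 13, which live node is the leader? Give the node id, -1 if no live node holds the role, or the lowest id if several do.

e1 timeout(0): 0[cand,b=3,-]
e2 deliver 0→1: 1[foll,b=3,-]
e3 deliver 1→0: 0[lead,b=3,-]
e4 deliver 0→2: 2[foll,b=3,-]
e5 deliver 2→0: ·
e6 deliver 2→1: ·
e7 deliver 2→1: ·
e8 propose(0,'y'): ·
e9 deliver 2→1: ·
e10 propose(0,'s'): ·
e11 deliver 0→1: 1[foll,b=3,y]
e12 crash(2): 2[✗foll,b=3,-]
e13 deliver 2→0: ·

0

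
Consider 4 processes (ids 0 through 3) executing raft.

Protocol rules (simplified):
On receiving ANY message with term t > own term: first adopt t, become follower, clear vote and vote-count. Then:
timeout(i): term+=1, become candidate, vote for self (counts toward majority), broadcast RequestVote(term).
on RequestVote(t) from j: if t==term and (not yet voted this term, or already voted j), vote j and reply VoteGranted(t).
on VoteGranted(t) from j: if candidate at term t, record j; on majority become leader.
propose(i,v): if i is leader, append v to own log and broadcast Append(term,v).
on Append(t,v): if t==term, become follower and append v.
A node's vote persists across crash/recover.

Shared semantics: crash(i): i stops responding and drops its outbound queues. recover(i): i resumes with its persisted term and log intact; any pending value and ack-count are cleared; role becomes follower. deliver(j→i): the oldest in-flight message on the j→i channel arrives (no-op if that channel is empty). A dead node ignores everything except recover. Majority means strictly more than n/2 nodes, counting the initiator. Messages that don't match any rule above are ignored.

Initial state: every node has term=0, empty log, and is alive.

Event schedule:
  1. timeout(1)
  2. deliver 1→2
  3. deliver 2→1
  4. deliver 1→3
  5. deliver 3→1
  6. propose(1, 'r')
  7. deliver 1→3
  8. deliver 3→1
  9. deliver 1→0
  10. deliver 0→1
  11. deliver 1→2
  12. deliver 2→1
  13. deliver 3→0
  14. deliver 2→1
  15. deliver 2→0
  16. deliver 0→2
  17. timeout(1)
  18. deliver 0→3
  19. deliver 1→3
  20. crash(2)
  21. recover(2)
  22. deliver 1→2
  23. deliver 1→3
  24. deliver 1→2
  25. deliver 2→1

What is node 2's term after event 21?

1

[1] timeout(1) → N1(cand t1 [-])
[2] deliver 1→2 → N2(foll t1 [-])
[3] deliver 2→1 → ∅
[4] deliver 1→3 → N3(foll t1 [-])
[5] deliver 3→1 → N1(lead t1 [-])
[6] propose(1,'r') → N1(lead t1 [r])
[7] deliver 1→3 → N3(foll t1 [r])
[8] deliver 3→1 → ∅
[9] deliver 1→0 → N0(foll t1 [-])
[10] deliver 0→1 → ∅
[11] deliver 1→2 → N2(foll t1 [r])
[12] deliver 2→1 → ∅
[13] deliver 3→0 → ∅
[14] deliver 2→1 → ∅
[15] deliver 2→0 → ∅
[16] deliver 0→2 → ∅
[17] timeout(1) → N1(cand t2 [r])
[18] deliver 0→3 → ∅
[19] deliver 1→3 → N3(foll t2 [r])
[20] crash(2) → N2(✗foll t1 [r])
[21] recover(2) → N2(foll t1 [r])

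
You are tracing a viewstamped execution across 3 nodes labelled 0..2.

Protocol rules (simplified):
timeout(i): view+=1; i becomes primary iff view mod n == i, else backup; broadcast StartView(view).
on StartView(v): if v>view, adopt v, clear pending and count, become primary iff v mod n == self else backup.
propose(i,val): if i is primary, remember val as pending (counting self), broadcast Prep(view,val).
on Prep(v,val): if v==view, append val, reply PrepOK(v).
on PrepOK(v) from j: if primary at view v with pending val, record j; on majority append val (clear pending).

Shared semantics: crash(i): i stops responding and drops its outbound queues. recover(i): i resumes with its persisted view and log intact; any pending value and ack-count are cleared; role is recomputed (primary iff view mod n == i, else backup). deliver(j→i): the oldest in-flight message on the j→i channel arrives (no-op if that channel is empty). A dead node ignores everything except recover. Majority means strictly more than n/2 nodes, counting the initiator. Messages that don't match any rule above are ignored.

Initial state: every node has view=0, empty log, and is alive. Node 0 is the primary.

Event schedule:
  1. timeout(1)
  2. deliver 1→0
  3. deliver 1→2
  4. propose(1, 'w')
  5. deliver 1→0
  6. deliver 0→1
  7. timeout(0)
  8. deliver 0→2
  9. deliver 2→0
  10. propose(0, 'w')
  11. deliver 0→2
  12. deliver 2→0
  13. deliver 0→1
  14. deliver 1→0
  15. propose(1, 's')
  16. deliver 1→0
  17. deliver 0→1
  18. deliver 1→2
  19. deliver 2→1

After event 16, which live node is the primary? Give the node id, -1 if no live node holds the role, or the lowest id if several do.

step 1 timeout(1): 1={prim,v=1,log=-}
step 2 deliver 1→0: 0={back,v=1,log=-}
step 3 deliver 1→2: 2={back,v=1,log=-}
step 4 propose(1,'w'): —
step 5 deliver 1→0: 0={back,v=1,log=w}
step 6 deliver 0→1: 1={prim,v=1,log=w}
step 7 timeout(0): 0={back,v=2,log=w}
step 8 deliver 0→2: 2={prim,v=2,log=-}
step 9 deliver 2→0: —
step 10 propose(0,'w'): —
step 11 deliver 0→2: —
step 12 deliver 2→0: —
step 13 deliver 0→1: 1={back,v=2,log=w}
step 14 deliver 1→0: —
step 15 propose(1,'s'): —
step 16 deliver 1→0: —

2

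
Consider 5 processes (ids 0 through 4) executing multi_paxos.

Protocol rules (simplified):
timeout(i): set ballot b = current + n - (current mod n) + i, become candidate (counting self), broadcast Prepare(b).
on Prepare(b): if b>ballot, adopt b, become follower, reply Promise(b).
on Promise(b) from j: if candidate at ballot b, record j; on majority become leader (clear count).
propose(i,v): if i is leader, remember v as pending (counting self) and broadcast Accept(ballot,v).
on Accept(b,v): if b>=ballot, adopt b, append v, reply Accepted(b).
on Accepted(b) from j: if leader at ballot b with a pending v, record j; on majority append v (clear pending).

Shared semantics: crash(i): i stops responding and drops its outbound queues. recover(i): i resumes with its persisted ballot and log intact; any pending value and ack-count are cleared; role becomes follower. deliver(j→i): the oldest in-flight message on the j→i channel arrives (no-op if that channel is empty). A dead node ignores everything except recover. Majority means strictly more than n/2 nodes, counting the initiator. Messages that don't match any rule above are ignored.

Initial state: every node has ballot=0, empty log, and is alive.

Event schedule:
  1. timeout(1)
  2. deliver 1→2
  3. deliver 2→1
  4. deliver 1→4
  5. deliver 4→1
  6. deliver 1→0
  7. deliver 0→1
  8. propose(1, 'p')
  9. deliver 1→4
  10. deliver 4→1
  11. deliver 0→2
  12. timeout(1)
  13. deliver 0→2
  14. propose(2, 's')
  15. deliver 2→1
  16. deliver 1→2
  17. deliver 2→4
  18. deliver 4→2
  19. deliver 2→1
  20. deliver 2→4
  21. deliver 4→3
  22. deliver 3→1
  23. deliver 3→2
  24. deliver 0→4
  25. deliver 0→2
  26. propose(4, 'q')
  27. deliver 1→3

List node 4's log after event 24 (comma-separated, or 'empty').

1. timeout(1):  <1:cand b6 ->
2. deliver 1→2:  <2:foll b6 ->
3. deliver 2→1:  nop
4. deliver 1→4:  <4:foll b6 ->
5. deliver 4→1:  <1:lead b6 ->
6. deliver 1→0:  <0:foll b6 ->
7. deliver 0→1:  nop
8. propose(1,'p'):  nop
9. deliver 1→4:  <4:foll b6 p>
10. deliver 4→1:  nop
11. deliver 0→2:  nop
12. timeout(1):  <1:cand b11 ->
13. deliver 0→2:  nop
14. propose(2,'s'):  nop
15. deliver 2→1:  nop
16. deliver 1→2:  <2:foll b6 p>
17. deliver 2→4:  nop
18. deliver 4→2:  nop
19. deliver 2→1:  nop
20. deliver 2→4:  nop
21. deliver 4→3:  nop
22. deliver 3→1:  nop
23. deliver 3→2:  nop
24. deliver 0→4:  nop

p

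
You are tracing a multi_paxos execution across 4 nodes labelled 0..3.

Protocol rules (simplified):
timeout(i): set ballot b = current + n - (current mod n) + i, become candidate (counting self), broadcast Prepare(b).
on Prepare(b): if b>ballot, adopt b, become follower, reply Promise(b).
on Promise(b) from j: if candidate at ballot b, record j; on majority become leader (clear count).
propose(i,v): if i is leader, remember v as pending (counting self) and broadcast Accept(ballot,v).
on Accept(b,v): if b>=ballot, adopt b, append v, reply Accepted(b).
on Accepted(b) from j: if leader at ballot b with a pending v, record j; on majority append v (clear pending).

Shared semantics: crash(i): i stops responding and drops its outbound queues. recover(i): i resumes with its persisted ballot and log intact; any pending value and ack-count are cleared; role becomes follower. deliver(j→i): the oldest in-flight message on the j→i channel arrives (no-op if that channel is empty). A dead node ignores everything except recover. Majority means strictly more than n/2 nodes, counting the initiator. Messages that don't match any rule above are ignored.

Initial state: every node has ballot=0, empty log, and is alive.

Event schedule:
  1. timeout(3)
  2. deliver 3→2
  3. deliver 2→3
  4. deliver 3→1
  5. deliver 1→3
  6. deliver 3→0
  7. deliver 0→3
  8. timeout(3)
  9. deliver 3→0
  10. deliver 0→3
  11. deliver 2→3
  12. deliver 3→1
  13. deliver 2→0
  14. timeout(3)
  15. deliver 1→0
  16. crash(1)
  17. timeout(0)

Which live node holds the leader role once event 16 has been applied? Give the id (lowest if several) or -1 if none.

-1

e1 timeout(3): 3[cand,b=7,-]
e2 deliver 3→2: 2[foll,b=7,-]
e3 deliver 2→3: ·
e4 deliver 3→1: 1[foll,b=7,-]
e5 deliver 1→3: 3[lead,b=7,-]
e6 deliver 3→0: 0[foll,b=7,-]
e7 deliver 0→3: ·
e8 timeout(3): 3[cand,b=11,-]
e9 deliver 3→0: 0[foll,b=11,-]
e10 deliver 0→3: ·
e11 deliver 2→3: ·
e12 deliver 3→1: 1[foll,b=11,-]
e13 deliver 2→0: ·
e14 timeout(3): 3[cand,b=15,-]
e15 deliver 1→0: ·
e16 crash(1): 1[✗foll,b=11,-]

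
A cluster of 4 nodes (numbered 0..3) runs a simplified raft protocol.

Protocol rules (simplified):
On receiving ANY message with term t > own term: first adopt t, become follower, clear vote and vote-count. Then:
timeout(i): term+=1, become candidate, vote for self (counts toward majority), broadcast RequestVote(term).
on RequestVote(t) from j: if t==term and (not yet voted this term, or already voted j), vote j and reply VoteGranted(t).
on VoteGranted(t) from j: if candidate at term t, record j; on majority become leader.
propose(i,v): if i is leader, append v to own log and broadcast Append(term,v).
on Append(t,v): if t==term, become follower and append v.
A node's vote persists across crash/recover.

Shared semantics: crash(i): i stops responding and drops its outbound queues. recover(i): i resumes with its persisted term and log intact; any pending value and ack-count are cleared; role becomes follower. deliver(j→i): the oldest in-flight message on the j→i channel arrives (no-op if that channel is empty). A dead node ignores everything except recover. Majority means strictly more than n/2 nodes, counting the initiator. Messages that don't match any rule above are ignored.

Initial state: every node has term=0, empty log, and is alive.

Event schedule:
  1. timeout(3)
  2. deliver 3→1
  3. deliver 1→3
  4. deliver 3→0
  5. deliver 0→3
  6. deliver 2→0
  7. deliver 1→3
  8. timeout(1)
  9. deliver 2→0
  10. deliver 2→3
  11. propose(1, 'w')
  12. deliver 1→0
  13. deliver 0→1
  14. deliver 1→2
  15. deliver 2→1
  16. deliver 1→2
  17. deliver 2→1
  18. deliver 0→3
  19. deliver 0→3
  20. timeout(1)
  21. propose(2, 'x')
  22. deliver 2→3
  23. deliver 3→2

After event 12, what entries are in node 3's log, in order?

empty

e1 timeout(3): 3[cand,t=1,-]
e2 deliver 3→1: 1[foll,t=1,-]
e3 deliver 1→3: ·
e4 deliver 3→0: 0[foll,t=1,-]
e5 deliver 0→3: 3[lead,t=1,-]
e6 deliver 2→0: ·
e7 deliver 1→3: ·
e8 timeout(1): 1[cand,t=2,-]
e9 deliver 2→0: ·
e10 deliver 2→3: ·
e11 propose(1,'w'): ·
e12 deliver 1→0: 0[foll,t=2,-]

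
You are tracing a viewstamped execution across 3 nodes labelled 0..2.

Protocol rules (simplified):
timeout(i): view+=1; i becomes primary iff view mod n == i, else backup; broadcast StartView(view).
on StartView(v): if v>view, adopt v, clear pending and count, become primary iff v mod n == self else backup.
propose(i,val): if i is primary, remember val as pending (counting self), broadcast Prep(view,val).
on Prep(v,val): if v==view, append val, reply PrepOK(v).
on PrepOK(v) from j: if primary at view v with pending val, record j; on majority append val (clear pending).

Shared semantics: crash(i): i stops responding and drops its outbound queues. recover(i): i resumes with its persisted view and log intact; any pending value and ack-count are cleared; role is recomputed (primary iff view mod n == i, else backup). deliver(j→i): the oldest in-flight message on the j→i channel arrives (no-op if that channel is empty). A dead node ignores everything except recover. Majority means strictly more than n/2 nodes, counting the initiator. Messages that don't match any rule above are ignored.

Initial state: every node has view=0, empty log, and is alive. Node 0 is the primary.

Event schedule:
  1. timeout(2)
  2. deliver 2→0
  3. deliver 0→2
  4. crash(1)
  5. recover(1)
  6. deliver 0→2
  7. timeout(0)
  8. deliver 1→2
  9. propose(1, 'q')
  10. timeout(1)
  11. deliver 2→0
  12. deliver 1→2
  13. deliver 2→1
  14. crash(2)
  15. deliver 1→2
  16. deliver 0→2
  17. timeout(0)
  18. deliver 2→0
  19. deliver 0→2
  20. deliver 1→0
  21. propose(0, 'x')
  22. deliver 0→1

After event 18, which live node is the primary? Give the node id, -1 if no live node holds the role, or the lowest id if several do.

0

1. timeout(2):  <2:back v1 ->
2. deliver 2→0:  <0:back v1 ->
3. deliver 0→2:  nop
4. crash(1):  <1:✗back v0 ->
5. recover(1):  <1:back v0 ->
6. deliver 0→2:  nop
7. timeout(0):  <0:back v2 ->
8. deliver 1→2:  nop
9. propose(1,'q'):  nop
10. timeout(1):  <1:prim v1 ->
11. deliver 2→0:  nop
12. deliver 1→2:  nop
13. deliver 2→1:  nop
14. crash(2):  <2:✗back v1 ->
15. deliver 1→2:  nop
16. deliver 0→2:  nop
17. timeout(0):  <0:prim v3 ->
18. deliver 2→0:  nop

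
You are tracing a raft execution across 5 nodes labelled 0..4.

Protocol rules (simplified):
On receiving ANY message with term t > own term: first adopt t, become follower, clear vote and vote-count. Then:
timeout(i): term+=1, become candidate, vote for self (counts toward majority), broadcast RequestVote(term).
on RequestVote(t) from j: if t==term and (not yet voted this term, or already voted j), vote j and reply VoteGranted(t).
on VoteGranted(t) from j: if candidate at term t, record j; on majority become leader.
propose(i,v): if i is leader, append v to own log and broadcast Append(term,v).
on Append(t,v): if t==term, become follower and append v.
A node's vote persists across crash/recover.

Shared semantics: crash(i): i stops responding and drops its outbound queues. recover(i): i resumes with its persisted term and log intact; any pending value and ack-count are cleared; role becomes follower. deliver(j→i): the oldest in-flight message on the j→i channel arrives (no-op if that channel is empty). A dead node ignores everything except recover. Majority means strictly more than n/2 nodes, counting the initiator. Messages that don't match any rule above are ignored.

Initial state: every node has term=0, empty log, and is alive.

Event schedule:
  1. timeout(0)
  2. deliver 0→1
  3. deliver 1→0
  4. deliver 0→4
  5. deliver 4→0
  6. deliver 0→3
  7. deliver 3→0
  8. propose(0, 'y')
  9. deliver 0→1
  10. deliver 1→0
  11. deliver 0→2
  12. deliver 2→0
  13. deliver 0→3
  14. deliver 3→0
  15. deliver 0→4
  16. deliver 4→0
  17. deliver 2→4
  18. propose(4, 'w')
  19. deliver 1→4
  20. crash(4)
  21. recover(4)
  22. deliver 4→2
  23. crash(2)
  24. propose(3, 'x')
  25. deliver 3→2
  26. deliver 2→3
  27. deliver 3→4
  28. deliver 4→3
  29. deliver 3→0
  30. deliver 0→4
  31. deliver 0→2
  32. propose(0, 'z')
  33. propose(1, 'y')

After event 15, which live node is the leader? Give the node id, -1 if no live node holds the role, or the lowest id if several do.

0

after 1 — timeout(0): n0:cand/t1/[-]
after 2 — deliver 0→1: n1:foll/t1/[-]
after 3 — deliver 1→0: ·
after 4 — deliver 0→4: n4:foll/t1/[-]
after 5 — deliver 4→0: n0:lead/t1/[-]
after 6 — deliver 0→3: n3:foll/t1/[-]
after 7 — deliver 3→0: ·
after 8 — propose(0,'y'): n0:lead/t1/[y]
after 9 — deliver 0→1: n1:foll/t1/[y]
after 10 — deliver 1→0: ·
after 11 — deliver 0→2: n2:foll/t1/[-]
after 12 — deliver 2→0: ·
after 13 — deliver 0→3: n3:foll/t1/[y]
after 14 — deliver 3→0: ·
after 15 — deliver 0→4: n4:foll/t1/[y]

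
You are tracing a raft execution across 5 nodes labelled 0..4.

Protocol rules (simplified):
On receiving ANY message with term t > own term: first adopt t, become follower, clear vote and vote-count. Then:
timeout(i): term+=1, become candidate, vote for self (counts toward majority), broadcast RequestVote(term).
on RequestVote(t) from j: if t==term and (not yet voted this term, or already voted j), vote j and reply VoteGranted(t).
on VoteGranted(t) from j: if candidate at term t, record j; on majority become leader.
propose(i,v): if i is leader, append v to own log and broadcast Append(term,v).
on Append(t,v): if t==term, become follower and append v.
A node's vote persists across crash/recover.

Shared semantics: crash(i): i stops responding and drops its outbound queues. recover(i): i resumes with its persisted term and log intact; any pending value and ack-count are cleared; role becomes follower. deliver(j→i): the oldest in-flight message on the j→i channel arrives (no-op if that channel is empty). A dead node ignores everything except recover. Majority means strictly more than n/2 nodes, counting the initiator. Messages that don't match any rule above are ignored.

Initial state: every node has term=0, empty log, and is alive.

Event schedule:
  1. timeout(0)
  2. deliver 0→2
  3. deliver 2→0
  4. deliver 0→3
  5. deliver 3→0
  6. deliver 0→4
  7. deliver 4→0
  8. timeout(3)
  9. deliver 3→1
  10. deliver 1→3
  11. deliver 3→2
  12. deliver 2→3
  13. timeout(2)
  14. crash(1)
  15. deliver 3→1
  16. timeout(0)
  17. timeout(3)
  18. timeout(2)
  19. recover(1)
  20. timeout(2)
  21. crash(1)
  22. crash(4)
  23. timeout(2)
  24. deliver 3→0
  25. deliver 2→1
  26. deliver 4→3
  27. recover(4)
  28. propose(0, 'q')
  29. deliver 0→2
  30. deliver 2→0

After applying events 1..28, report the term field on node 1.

2

step 1 timeout(0): 0={cand,t=1,log=-}
step 2 deliver 0→2: 2={foll,t=1,log=-}
step 3 deliver 2→0: —
step 4 deliver 0→3: 3={foll,t=1,log=-}
step 5 deliver 3→0: 0={lead,t=1,log=-}
step 6 deliver 0→4: 4={foll,t=1,log=-}
step 7 deliver 4→0: —
step 8 timeout(3): 3={cand,t=2,log=-}
step 9 deliver 3→1: 1={foll,t=2,log=-}
step 10 deliver 1→3: —
step 11 deliver 3→2: 2={foll,t=2,log=-}
step 12 deliver 2→3: 3={lead,t=2,log=-}
step 13 timeout(2): 2={cand,t=3,log=-}
step 14 crash(1): 1={✗foll,t=2,log=-}
step 15 deliver 3→1: —
step 16 timeout(0): 0={cand,t=2,log=-}
step 17 timeout(3): 3={cand,t=3,log=-}
step 18 timeout(2): 2={cand,t=4,log=-}
step 19 recover(1): 1={foll,t=2,log=-}
step 20 timeout(2): 2={cand,t=5,log=-}
step 21 crash(1): 1={✗foll,t=2,log=-}
step 22 crash(4): 4={✗foll,t=1,log=-}
step 23 timeout(2): 2={cand,t=6,log=-}
step 24 deliver 3→0: —
step 25 deliver 2→1: —
step 26 deliver 4→3: —
step 27 recover(4): 4={foll,t=1,log=-}
step 28 propose(0,'q'): —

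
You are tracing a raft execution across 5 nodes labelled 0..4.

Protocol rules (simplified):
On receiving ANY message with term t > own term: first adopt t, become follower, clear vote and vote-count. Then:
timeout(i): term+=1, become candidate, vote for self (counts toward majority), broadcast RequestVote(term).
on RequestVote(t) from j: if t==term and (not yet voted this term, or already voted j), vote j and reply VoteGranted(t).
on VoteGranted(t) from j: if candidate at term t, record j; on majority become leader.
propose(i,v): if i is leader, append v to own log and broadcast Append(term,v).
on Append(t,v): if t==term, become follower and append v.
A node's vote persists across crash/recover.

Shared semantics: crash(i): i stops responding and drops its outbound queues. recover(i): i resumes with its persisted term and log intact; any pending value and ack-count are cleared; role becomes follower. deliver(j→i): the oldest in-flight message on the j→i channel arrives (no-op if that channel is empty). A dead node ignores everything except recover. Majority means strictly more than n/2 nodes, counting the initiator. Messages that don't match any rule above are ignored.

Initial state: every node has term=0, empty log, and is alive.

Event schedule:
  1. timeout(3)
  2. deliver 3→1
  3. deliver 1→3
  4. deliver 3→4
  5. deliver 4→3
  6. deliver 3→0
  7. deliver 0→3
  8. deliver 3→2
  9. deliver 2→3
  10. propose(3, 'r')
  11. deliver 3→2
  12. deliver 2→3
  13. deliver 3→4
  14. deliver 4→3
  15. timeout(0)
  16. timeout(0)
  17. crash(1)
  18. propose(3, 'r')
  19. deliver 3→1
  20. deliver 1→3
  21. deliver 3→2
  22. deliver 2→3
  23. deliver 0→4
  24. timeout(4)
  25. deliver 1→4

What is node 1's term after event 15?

1

1. timeout(3):  <3:cand t1 ->
2. deliver 3→1:  <1:foll t1 ->
3. deliver 1→3:  nop
4. deliver 3→4:  <4:foll t1 ->
5. deliver 4→3:  <3:lead t1 ->
6. deliver 3→0:  <0:foll t1 ->
7. deliver 0→3:  nop
8. deliver 3→2:  <2:foll t1 ->
9. deliver 2→3:  nop
10. propose(3,'r'):  <3:lead t1 r>
11. deliver 3→2:  <2:foll t1 r>
12. deliver 2→3:  nop
13. deliver 3→4:  <4:foll t1 r>
14. deliver 4→3:  nop
15. timeout(0):  <0:cand t2 ->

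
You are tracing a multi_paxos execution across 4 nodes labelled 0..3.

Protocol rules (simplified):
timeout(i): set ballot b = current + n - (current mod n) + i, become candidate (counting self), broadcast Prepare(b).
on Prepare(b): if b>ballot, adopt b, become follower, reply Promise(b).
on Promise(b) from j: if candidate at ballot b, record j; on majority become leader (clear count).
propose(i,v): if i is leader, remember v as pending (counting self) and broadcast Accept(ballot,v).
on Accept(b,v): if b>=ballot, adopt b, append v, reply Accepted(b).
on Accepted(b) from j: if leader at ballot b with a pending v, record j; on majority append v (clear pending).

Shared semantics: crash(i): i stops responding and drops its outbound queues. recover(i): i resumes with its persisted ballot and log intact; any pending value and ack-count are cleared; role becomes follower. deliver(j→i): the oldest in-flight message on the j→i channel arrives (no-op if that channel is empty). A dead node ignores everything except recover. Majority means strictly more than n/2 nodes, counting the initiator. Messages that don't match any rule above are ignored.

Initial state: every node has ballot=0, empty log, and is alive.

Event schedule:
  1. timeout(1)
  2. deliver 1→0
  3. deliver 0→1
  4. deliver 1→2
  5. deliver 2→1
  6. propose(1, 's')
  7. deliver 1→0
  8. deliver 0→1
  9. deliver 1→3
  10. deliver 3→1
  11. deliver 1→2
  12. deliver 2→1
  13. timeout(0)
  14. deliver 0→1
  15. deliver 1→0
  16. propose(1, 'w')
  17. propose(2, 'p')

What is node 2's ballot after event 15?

[1] timeout(1) → N1(cand b5 [-])
[2] deliver 1→0 → N0(foll b5 [-])
[3] deliver 0→1 → ∅
[4] deliver 1→2 → N2(foll b5 [-])
[5] deliver 2→1 → N1(lead b5 [-])
[6] propose(1,'s') → ∅
[7] deliver 1→0 → N0(foll b5 [s])
[8] deliver 0→1 → ∅
[9] deliver 1→3 → N3(foll b5 [-])
[10] deliver 3→1 → ∅
[11] deliver 1→2 → N2(foll b5 [s])
[12] deliver 2→1 → N1(lead b5 [s])
[13] timeout(0) → N0(cand b8 [s])
[14] deliver 0→1 → N1(foll b8 [s])
[15] deliver 1→0 → ∅

5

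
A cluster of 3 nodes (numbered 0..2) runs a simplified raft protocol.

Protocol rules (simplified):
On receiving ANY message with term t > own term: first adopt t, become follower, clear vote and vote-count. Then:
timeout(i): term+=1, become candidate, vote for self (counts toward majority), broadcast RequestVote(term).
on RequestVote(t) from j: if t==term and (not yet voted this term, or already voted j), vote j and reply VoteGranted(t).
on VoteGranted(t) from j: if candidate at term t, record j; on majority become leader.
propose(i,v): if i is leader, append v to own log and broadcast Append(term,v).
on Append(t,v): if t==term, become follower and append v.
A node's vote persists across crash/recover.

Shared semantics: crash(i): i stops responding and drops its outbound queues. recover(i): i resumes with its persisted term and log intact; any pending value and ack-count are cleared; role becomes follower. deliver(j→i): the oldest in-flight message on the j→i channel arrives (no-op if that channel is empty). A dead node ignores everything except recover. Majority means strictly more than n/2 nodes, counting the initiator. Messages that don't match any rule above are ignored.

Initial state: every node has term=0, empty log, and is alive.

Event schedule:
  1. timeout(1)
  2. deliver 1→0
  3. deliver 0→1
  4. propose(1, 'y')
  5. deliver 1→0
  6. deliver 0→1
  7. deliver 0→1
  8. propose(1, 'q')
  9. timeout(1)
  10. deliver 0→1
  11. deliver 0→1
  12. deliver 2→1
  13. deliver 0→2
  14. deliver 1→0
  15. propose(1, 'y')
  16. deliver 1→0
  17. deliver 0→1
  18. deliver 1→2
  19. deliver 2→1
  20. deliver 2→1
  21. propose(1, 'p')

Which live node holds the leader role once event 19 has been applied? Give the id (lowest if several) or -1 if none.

after 1 — timeout(1): n1:cand/t1/[-]
after 2 — deliver 1→0: n0:foll/t1/[-]
after 3 — deliver 0→1: n1:lead/t1/[-]
after 4 — propose(1,'y'): n1:lead/t1/[y]
after 5 — deliver 1→0: n0:foll/t1/[y]
after 6 — deliver 0→1: ·
after 7 — deliver 0→1: ·
after 8 — propose(1,'q'): n1:lead/t1/[y,q]
after 9 — timeout(1): n1:cand/t2/[y,q]
after 10 — deliver 0→1: ·
after 11 — deliver 0→1: ·
after 12 — deliver 2→1: ·
after 13 — deliver 0→2: ·
after 14 — deliver 1→0: n0:foll/t1/[y,q]
after 15 — propose(1,'y'): ·
after 16 — deliver 1→0: n0:foll/t2/[y,q]
after 17 — deliver 0→1: n1:lead/t2/[y,q]
after 18 — deliver 1→2: n2:foll/t1/[-]
after 19 — deliver 2→1: ·

1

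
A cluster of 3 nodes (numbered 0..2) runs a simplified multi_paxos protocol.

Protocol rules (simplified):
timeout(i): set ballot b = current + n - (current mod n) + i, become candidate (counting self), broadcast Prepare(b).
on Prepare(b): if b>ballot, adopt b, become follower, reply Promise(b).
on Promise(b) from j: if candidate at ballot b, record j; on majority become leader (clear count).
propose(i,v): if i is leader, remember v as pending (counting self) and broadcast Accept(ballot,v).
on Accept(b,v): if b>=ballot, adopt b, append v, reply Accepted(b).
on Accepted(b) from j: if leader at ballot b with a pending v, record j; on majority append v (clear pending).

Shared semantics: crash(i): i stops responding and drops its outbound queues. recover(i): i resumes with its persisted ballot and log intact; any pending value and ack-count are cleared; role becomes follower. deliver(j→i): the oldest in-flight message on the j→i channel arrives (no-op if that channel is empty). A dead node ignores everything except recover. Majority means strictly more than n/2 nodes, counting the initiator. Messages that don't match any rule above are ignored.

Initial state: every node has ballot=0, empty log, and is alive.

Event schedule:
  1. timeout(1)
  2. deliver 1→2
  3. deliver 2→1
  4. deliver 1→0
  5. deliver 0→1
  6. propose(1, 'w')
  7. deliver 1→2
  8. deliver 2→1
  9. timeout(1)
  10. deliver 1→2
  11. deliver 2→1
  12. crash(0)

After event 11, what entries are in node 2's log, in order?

w

1. timeout(1):  <1:cand b4 ->
2. deliver 1→2:  <2:foll b4 ->
3. deliver 2→1:  <1:lead b4 ->
4. deliver 1→0:  <0:foll b4 ->
5. deliver 0→1:  nop
6. propose(1,'w'):  nop
7. deliver 1→2:  <2:foll b4 w>
8. deliver 2→1:  <1:lead b4 w>
9. timeout(1):  <1:cand b7 w>
10. deliver 1→2:  <2:foll b7 w>
11. deliver 2→1:  <1:lead b7 w>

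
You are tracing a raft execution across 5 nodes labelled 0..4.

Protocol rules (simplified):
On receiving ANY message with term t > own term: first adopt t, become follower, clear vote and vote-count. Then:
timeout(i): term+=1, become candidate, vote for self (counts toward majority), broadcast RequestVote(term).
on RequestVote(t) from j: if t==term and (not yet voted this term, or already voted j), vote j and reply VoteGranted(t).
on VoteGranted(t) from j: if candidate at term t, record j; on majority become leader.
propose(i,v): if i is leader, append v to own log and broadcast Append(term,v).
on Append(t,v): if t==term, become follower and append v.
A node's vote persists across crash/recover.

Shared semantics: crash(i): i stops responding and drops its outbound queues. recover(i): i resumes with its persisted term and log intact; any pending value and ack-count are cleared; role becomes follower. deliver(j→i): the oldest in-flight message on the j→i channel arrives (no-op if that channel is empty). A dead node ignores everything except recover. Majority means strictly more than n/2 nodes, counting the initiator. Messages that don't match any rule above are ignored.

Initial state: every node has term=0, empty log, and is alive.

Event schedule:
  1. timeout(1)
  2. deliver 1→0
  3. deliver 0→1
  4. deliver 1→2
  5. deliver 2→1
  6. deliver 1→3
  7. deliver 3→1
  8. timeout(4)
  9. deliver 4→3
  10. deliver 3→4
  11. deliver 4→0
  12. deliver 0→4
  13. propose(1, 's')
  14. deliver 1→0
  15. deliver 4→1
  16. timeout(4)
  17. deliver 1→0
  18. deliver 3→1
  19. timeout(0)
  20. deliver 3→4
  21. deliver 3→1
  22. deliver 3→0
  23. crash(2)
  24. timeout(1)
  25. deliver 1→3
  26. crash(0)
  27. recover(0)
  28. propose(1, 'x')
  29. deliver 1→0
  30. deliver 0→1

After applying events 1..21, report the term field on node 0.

[1] timeout(1) → N1(cand t1 [-])
[2] deliver 1→0 → N0(foll t1 [-])
[3] deliver 0→1 → ∅
[4] deliver 1→2 → N2(foll t1 [-])
[5] deliver 2→1 → N1(lead t1 [-])
[6] deliver 1→3 → N3(foll t1 [-])
[7] deliver 3→1 → ∅
[8] timeout(4) → N4(cand t1 [-])
[9] deliver 4→3 → ∅
[10] deliver 3→4 → ∅
[11] deliver 4→0 → ∅
[12] deliver 0→4 → ∅
[13] propose(1,'s') → N1(lead t1 [s])
[14] deliver 1→0 → N0(foll t1 [s])
[15] deliver 4→1 → ∅
[16] timeout(4) → N4(cand t2 [-])
[17] deliver 1→0 → ∅
[18] deliver 3→1 → ∅
[19] timeout(0) → N0(cand t2 [s])
[20] deliver 3→4 → ∅
[21] deliver 3→1 → ∅

2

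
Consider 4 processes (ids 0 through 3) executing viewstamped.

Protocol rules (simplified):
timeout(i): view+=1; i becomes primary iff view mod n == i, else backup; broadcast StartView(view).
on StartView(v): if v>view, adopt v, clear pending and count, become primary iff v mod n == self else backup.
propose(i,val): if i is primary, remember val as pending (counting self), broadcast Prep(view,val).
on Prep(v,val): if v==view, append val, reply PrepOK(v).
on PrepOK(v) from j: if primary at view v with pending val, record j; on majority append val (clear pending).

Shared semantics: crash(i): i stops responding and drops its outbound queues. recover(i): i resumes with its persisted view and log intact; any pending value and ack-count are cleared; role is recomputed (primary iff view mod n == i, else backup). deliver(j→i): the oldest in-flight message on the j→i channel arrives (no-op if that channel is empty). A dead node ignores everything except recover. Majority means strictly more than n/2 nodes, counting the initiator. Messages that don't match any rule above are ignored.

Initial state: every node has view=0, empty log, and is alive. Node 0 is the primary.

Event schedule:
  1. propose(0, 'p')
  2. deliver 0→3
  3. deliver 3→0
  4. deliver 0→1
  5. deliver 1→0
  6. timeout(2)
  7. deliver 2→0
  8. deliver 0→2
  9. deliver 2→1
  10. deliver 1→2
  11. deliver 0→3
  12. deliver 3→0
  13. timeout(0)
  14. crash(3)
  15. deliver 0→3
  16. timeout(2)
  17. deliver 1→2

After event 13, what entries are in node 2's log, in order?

empty

step 1 propose(0,'p'): —
step 2 deliver 0→3: 3={back,v=0,log=p}
step 3 deliver 3→0: —
step 4 deliver 0→1: 1={back,v=0,log=p}
step 5 deliver 1→0: 0={prim,v=0,log=p}
step 6 timeout(2): 2={back,v=1,log=-}
step 7 deliver 2→0: 0={back,v=1,log=p}
step 8 deliver 0→2: —
step 9 deliver 2→1: 1={prim,v=1,log=p}
step 10 deliver 1→2: —
step 11 deliver 0→3: —
step 12 deliver 3→0: —
step 13 timeout(0): 0={back,v=2,log=p}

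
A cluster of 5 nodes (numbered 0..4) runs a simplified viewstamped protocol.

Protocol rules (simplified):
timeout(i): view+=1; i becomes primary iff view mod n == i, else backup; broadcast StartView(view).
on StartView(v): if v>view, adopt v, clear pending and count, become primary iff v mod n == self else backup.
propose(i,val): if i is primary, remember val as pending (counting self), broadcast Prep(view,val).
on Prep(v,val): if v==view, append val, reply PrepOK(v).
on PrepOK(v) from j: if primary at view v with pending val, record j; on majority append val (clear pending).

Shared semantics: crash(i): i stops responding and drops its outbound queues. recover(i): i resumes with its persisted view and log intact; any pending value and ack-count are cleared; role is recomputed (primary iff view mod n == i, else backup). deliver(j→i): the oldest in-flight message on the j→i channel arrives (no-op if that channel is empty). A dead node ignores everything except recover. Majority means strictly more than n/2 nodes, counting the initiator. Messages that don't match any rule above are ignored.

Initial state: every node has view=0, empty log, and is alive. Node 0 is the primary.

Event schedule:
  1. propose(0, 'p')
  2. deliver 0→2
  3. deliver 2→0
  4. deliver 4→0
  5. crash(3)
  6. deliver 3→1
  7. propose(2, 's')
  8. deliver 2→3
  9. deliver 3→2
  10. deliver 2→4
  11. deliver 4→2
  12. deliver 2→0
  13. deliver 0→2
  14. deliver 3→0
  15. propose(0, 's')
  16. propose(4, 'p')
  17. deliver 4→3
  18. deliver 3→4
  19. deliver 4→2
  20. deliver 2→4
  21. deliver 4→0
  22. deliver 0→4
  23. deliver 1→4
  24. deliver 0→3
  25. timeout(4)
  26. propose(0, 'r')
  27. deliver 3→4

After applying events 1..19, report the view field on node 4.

0

after 1 — propose(0,'p'): ·
after 2 — deliver 0→2: n2:back/v0/[p]
after 3 — deliver 2→0: ·
after 4 — deliver 4→0: ·
after 5 — crash(3): n3:✗back/v0/[-]
after 6 — deliver 3→1: ·
after 7 — propose(2,'s'): ·
after 8 — deliver 2→3: ·
after 9 — deliver 3→2: ·
after 10 — deliver 2→4: ·
after 11 — deliver 4→2: ·
after 12 — deliver 2→0: ·
after 13 — deliver 0→2: ·
after 14 — deliver 3→0: ·
after 15 — propose(0,'s'): ·
after 16 — propose(4,'p'): ·
after 17 — deliver 4→3: ·
after 18 — deliver 3→4: ·
after 19 — deliver 4→2: ·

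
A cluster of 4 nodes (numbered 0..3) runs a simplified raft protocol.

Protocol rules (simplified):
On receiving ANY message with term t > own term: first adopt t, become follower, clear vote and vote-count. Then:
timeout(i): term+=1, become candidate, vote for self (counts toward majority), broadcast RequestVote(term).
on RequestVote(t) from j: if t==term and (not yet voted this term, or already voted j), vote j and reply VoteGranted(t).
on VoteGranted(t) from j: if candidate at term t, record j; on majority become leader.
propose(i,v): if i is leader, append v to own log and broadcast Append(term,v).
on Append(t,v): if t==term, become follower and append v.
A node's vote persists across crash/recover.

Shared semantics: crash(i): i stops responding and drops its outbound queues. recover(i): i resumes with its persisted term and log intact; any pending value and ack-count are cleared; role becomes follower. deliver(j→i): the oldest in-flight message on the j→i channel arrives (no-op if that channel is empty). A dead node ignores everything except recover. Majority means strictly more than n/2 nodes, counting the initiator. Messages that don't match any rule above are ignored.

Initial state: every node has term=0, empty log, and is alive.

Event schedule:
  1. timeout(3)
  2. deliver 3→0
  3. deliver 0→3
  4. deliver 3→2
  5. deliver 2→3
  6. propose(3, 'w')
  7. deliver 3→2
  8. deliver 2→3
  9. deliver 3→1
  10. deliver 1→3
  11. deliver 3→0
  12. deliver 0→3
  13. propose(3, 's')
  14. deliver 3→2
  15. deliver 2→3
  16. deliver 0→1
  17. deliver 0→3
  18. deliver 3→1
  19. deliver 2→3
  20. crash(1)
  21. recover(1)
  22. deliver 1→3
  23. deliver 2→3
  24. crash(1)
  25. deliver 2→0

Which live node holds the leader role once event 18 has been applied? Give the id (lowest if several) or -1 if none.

3

1. timeout(3):  <3:cand t1 ->
2. deliver 3→0:  <0:foll t1 ->
3. deliver 0→3:  nop
4. deliver 3→2:  <2:foll t1 ->
5. deliver 2→3:  <3:lead t1 ->
6. propose(3,'w'):  <3:lead t1 w>
7. deliver 3→2:  <2:foll t1 w>
8. deliver 2→3:  nop
9. deliver 3→1:  <1:foll t1 ->
10. deliver 1→3:  nop
11. deliver 3→0:  <0:foll t1 w>
12. deliver 0→3:  nop
13. propose(3,'s'):  <3:lead t1 w,s>
14. deliver 3→2:  <2:foll t1 w,s>
15. deliver 2→3:  nop
16. deliver 0→1:  nop
17. deliver 0→3:  nop
18. deliver 3→1:  <1:foll t1 w>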